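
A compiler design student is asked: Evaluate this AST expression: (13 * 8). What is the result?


Expression: (13 * 8)
Evaluating step by step:
  13 * 8 = 104
Result: 104

104


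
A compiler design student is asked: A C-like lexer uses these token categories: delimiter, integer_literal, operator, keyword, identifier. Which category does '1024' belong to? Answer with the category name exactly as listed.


Token: '1024'
Checking categories:
  identifier: no
  integer_literal: YES
  operator: no
  keyword: no
  delimiter: no
Category: integer_literal

integer_literal


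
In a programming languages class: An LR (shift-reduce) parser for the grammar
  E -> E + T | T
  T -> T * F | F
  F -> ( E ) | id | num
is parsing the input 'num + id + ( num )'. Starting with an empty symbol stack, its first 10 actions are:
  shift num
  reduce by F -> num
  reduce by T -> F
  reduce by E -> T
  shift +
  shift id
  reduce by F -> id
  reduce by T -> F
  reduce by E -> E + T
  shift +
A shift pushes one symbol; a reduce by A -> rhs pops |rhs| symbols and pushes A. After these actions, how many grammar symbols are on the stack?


Tracking the symbol stack through each action:
  Action 1: shift 'num' : push -> stack = [num] (size 1)
  Action 2: reduce by F -> num : pop 1, push F -> stack = [F] (size 1)
  Action 3: reduce by T -> F : pop 1, push T -> stack = [T] (size 1)
  Action 4: reduce by E -> T : pop 1, push E -> stack = [E] (size 1)
  Action 5: shift '+' : push -> stack = [E, +] (size 2)
  Action 6: shift 'id' : push -> stack = [E, +, id] (size 3)
  Action 7: reduce by F -> id : pop 1, push F -> stack = [E, +, F] (size 3)
  Action 8: reduce by T -> F : pop 1, push T -> stack = [E, +, T] (size 3)
  Action 9: reduce by E -> E + T : pop 3, push E -> stack = [E] (size 1)
  Action 10: shift '+' : push -> stack = [E, +] (size 2)
Final stack size: 2

2


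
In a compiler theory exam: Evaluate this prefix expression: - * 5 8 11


Parsing prefix expression: - * 5 8 11
Step 1: Innermost operation '* 5 8'
  5 * 8 = 40
Step 2: Outer operation '- [40] 11'
  40 - 11 = 29

29


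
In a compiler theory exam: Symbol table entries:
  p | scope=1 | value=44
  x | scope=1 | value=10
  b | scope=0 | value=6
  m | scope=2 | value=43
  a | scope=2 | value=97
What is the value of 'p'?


Searching symbol table for 'p':
  p | scope=1 | value=44 <- MATCH
  x | scope=1 | value=10
  b | scope=0 | value=6
  m | scope=2 | value=43
  a | scope=2 | value=97
Found 'p' at scope 1 with value 44

44


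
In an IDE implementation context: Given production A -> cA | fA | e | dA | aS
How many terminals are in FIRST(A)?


Production: A -> cA | fA | e | dA | aS
Examining each alternative for leading terminals:
  A -> cA : first terminal = 'c'
  A -> fA : first terminal = 'f'
  A -> e : first terminal = 'e'
  A -> dA : first terminal = 'd'
  A -> aS : first terminal = 'a'
FIRST(A) = {a, c, d, e, f}
Count: 5

5


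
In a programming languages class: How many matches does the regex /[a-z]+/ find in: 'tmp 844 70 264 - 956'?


Pattern: /[a-z]+/ (identifiers)
Input: 'tmp 844 70 264 - 956'
Scanning for matches:
  Match 1: 'tmp'
Total matches: 1

1


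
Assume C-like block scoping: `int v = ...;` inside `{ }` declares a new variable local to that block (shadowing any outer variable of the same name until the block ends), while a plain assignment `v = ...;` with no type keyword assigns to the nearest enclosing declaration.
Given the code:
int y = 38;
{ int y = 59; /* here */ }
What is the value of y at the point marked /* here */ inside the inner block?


Analyzing scoping rules:
Outer scope: declares y = 38
Inner block: 'int y = 59;' declares a NEW y that shadows the outer one
Inside the block the inner declaration is in scope -> 59
Result: 59

59


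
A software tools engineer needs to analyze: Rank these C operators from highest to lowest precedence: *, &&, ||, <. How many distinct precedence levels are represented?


Looking up precedence for each operator:
  * -> precedence 6
  && -> precedence 2
  || -> precedence 1
  < -> precedence 4
Sorted highest to lowest: *, <, &&, ||
Distinct precedence values: [6, 4, 2, 1]
Number of distinct levels: 4

4


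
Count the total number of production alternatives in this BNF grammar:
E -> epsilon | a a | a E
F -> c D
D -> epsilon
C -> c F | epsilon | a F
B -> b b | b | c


Counting alternatives per rule:
  E: 3 alternative(s)
  F: 1 alternative(s)
  D: 1 alternative(s)
  C: 3 alternative(s)
  B: 3 alternative(s)
Sum: 3 + 1 + 1 + 3 + 3 = 11

11


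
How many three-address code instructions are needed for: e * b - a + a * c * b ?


Expression: e * b - a + a * c * b
Generating three-address code (respecting * over +/- precedence):
  Instruction 1: t1 = e * b
  Instruction 2: t2 = a * c
  Instruction 3: t3 = t2 * b
  Instruction 4: t4 = t1 - a
  Instruction 5: t5 = t4 + t3
Total instructions: 5

5


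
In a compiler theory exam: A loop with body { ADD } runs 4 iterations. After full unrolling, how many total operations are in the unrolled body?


Loop body operations: ADD (1 op per iteration)
Unrolling 4 iterations:
  Iteration 1: ADD (1 ops)
  Iteration 2: ADD (1 ops)
  Iteration 3: ADD (1 ops)
  Iteration 4: ADD (1 ops)
Total: 4 iterations * 1 ops/iter = 4 operations

4


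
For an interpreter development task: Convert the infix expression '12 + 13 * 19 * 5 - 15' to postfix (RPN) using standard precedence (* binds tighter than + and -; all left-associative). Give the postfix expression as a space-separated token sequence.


Applying the shunting-yard algorithm:
  Operand 12 -> output
  Push '+' onto operator stack -> op-stack: [+]
  Operand 13 -> output
  Push '*' onto operator stack -> op-stack: [+, *]
  Operand 19 -> output
  See '*' (prec 2); top '*' (prec 2) >= it -> pop '*' to output
  Push '*' onto operator stack -> op-stack: [+, *]
  Operand 5 -> output
  See '-' (prec 1); top '*' (prec 2) >= it -> pop '*' to output
  See '-' (prec 1); top '+' (prec 1) >= it -> pop '+' to output
  Push '-' onto operator stack -> op-stack: [-]
  Operand 15 -> output
  End of input: pop '-' to output
Postfix result: 12 13 19 * 5 * + 15 -

12 13 19 * 5 * + 15 -


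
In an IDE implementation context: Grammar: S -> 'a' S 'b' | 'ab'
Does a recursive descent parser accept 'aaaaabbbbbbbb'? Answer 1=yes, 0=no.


Grammar accepts strings of the form a^n b^n (n >= 1)
Word: 'aaaaabbbbbbbb'
Counting: 5 a's and 8 b's
Check: 5 == 8? No
Mismatch: a-count != b-count
Rejected

0


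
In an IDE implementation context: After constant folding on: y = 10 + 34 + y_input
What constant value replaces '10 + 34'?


Identifying constant sub-expression:
  Original: y = 10 + 34 + y_input
  10 and 34 are both compile-time constants
  Evaluating: 10 + 34 = 44
  After folding: y = 44 + y_input

44


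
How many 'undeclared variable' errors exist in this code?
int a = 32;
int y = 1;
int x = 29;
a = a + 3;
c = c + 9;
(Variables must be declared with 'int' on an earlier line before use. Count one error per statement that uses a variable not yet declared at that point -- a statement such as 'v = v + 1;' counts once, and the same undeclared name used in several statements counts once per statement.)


Scanning code line by line:
  Line 1: declare 'a' -> declared = ['a']
  Line 2: declare 'y' -> declared = ['a', 'y']
  Line 3: declare 'x' -> declared = ['a', 'x', 'y']
  Line 4: use 'a' -> OK (declared)
  Line 5: use 'c' -> ERROR (undeclared)
Total undeclared variable errors: 1

1


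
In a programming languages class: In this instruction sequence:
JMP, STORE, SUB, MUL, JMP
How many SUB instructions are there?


Scanning instruction sequence for SUB:
  Position 1: JMP
  Position 2: STORE
  Position 3: SUB <- MATCH
  Position 4: MUL
  Position 5: JMP
Matches at positions: [3]
Total SUB count: 1

1


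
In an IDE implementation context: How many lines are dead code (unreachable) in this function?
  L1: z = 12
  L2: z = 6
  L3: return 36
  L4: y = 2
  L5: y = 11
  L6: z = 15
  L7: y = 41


Analyzing control flow:
  L1: reachable (before return)
  L2: reachable (before return)
  L3: reachable (return statement)
  L4: DEAD (after return at L3)
  L5: DEAD (after return at L3)
  L6: DEAD (after return at L3)
  L7: DEAD (after return at L3)
Return at L3, total lines = 7
Dead lines: L4 through L7
Count: 4

4


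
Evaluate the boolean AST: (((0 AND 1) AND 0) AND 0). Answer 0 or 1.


Step 1: Evaluate inner node
  0 AND 1 = 0
Step 2: Evaluate next node
  0 AND 0 = 0
Step 3: Evaluate root node
  0 AND 0 = 0

0


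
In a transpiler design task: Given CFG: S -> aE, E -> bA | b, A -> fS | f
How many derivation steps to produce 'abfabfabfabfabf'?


Grammar: S -> aE, E -> bA | b, A -> fS | f
Deriving 'abfabfabfabfabf':
Step 1: S -> aE => aE
Step 2: E -> bA => abA
Step 3: A -> fS => abfS
Step 4: S -> aE => abfaE
Step 5: E -> bA => abfabA
Step 6: A -> fS => abfabfS
Step 7: S -> aE => abfabfaE
Step 8: E -> bA => abfabfabA
Step 9: A -> fS => abfabfabfS
Step 10: S -> aE => abfabfabfaE
Step 11: E -> bA => abfabfabfabA
Step 12: A -> fS => abfabfabfabfS
Step 13: S -> aE => abfabfabfabfaE
Step 14: E -> bA => abfabfabfabfabA
Step 15: A -> f => abfabfabfabfabf
Total derivation steps: 15

15


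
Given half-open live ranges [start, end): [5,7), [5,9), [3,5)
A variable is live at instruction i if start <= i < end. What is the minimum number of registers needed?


Live ranges:
  Var0: [5, 7)
  Var1: [5, 9)
  Var2: [3, 5)
Sweep-line events (position, delta, active):
  pos=3 start -> active=1
  pos=5 end -> active=0
  pos=5 start -> active=1
  pos=5 start -> active=2
  pos=7 end -> active=1
  pos=9 end -> active=0
Maximum simultaneous active: 2
Minimum registers needed: 2

2


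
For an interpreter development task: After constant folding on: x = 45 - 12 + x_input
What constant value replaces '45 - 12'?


Identifying constant sub-expression:
  Original: x = 45 - 12 + x_input
  45 and 12 are both compile-time constants
  Evaluating: 45 - 12 = 33
  After folding: x = 33 + x_input

33


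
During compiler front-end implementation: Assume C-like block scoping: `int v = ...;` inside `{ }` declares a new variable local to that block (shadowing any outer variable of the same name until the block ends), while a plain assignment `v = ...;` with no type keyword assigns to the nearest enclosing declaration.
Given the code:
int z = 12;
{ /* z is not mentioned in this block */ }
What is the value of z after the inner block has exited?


Analyzing scoping rules:
Outer scope: declares z = 12
Inner block: z is neither redeclared nor assigned -> unchanged
After the block -> 12
Result: 12

12


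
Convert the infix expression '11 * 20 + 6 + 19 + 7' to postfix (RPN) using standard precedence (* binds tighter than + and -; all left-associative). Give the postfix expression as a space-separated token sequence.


Applying the shunting-yard algorithm:
  Operand 11 -> output
  Push '*' onto operator stack -> op-stack: [*]
  Operand 20 -> output
  See '+' (prec 1); top '*' (prec 2) >= it -> pop '*' to output
  Push '+' onto operator stack -> op-stack: [+]
  Operand 6 -> output
  See '+' (prec 1); top '+' (prec 1) >= it -> pop '+' to output
  Push '+' onto operator stack -> op-stack: [+]
  Operand 19 -> output
  See '+' (prec 1); top '+' (prec 1) >= it -> pop '+' to output
  Push '+' onto operator stack -> op-stack: [+]
  Operand 7 -> output
  End of input: pop '+' to output
Postfix result: 11 20 * 6 + 19 + 7 +

11 20 * 6 + 19 + 7 +


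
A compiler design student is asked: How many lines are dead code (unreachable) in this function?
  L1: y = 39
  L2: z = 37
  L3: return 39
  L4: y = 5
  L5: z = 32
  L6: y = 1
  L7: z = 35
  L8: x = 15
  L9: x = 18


Analyzing control flow:
  L1: reachable (before return)
  L2: reachable (before return)
  L3: reachable (return statement)
  L4: DEAD (after return at L3)
  L5: DEAD (after return at L3)
  L6: DEAD (after return at L3)
  L7: DEAD (after return at L3)
  L8: DEAD (after return at L3)
  L9: DEAD (after return at L3)
Return at L3, total lines = 9
Dead lines: L4 through L9
Count: 6

6


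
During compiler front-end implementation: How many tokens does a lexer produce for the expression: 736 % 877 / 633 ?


Scanning '736 % 877 / 633'
Token 1: '736' -> integer_literal
Token 2: '%' -> operator
Token 3: '877' -> integer_literal
Token 4: '/' -> operator
Token 5: '633' -> integer_literal
Total tokens: 5

5


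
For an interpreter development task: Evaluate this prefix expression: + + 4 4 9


Parsing prefix expression: + + 4 4 9
Step 1: Innermost operation '+ 4 4'
  4 + 4 = 8
Step 2: Outer operation '+ [8] 9'
  8 + 9 = 17

17


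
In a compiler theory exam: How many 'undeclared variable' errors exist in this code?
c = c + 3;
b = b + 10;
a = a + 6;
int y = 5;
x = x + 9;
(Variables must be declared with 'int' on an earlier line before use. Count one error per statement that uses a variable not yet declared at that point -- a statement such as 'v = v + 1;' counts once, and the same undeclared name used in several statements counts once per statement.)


Scanning code line by line:
  Line 1: use 'c' -> ERROR (undeclared)
  Line 2: use 'b' -> ERROR (undeclared)
  Line 3: use 'a' -> ERROR (undeclared)
  Line 4: declare 'y' -> declared = ['y']
  Line 5: use 'x' -> ERROR (undeclared)
Total undeclared variable errors: 4

4


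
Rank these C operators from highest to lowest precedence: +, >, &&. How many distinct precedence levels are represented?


Looking up precedence for each operator:
  + -> precedence 5
  > -> precedence 4
  && -> precedence 2
Sorted highest to lowest: +, >, &&
Distinct precedence values: [5, 4, 2]
Number of distinct levels: 3

3


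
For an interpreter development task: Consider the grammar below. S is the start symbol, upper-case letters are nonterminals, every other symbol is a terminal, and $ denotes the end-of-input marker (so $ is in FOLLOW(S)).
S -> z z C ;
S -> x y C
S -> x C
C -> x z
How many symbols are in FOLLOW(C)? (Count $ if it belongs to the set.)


S is the start symbol and does not occur in any rule body, so FOLLOW(S) = {$}.
Examining every occurrence of C in a rule body:
  S -> z z C ; : C is followed by terminal ';' -> add ';'
  S -> x y C : C is at the right end -> add FOLLOW(S) = {$}
  S -> x C : C is at the right end -> add FOLLOW(S) = {$} (already in the set)
  C -> x z : C does not occur in the body -> contributes nothing
FOLLOW(C) = {;, $}
Count: 2

2


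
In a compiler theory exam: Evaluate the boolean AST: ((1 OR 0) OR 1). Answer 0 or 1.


Step 1: Evaluate inner node
  1 OR 0 = 1
Step 2: Evaluate root node
  1 OR 1 = 1

1


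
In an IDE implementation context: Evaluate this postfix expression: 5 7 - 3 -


Processing tokens left to right:
Push 5, Push 7
Pop 5 and 7, compute 5 - 7 = -2, push -2
Push 3
Pop -2 and 3, compute -2 - 3 = -5, push -5
Stack result: -5

-5


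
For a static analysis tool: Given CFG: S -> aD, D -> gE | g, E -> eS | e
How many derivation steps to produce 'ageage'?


Grammar: S -> aD, D -> gE | g, E -> eS | e
Deriving 'ageage':
Step 1: S -> aD => aD
Step 2: D -> gE => agE
Step 3: E -> eS => ageS
Step 4: S -> aD => ageaD
Step 5: D -> gE => ageagE
Step 6: E -> e => ageage
Total derivation steps: 6

6


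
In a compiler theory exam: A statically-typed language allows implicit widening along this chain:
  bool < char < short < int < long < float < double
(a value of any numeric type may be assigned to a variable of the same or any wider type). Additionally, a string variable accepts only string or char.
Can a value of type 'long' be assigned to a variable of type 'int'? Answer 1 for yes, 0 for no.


Target variable type: int
Source value type: long
Numeric ranks: long=4, int=3
Widening allowed iff rank(source) <= rank(target): 4 <= 3? No
Result: 0

0


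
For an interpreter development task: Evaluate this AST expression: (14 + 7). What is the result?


Expression: (14 + 7)
Evaluating step by step:
  14 + 7 = 21
Result: 21

21


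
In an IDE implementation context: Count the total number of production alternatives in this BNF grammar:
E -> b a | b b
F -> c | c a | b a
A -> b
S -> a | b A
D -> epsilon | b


Counting alternatives per rule:
  E: 2 alternative(s)
  F: 3 alternative(s)
  A: 1 alternative(s)
  S: 2 alternative(s)
  D: 2 alternative(s)
Sum: 2 + 3 + 1 + 2 + 2 = 10

10


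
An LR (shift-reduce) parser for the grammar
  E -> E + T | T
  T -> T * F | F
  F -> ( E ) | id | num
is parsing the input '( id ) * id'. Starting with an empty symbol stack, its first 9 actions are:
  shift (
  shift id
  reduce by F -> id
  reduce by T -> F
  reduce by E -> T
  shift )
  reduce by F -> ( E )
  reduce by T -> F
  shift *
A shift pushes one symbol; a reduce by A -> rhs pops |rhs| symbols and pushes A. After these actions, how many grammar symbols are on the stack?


Tracking the symbol stack through each action:
  Action 1: shift '(' : push -> stack = [(] (size 1)
  Action 2: shift 'id' : push -> stack = [(, id] (size 2)
  Action 3: reduce by F -> id : pop 1, push F -> stack = [(, F] (size 2)
  Action 4: reduce by T -> F : pop 1, push T -> stack = [(, T] (size 2)
  Action 5: reduce by E -> T : pop 1, push E -> stack = [(, E] (size 2)
  Action 6: shift ')' : push -> stack = [(, E, )] (size 3)
  Action 7: reduce by F -> ( E ) : pop 3, push F -> stack = [F] (size 1)
  Action 8: reduce by T -> F : pop 1, push T -> stack = [T] (size 1)
  Action 9: shift '*' : push -> stack = [T, *] (size 2)
Final stack size: 2

2


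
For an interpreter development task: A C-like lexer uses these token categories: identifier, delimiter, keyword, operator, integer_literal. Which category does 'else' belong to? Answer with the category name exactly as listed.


Token: 'else'
Checking categories:
  identifier: no
  integer_literal: no
  operator: no
  keyword: YES
  delimiter: no
Category: keyword

keyword


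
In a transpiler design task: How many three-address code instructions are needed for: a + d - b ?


Expression: a + d - b
Generating three-address code (respecting * over +/- precedence):
  Instruction 1: t1 = a + d
  Instruction 2: t2 = t1 - b
Total instructions: 2

2


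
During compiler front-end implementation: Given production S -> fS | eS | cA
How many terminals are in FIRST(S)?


Production: S -> fS | eS | cA
Examining each alternative for leading terminals:
  S -> fS : first terminal = 'f'
  S -> eS : first terminal = 'e'
  S -> cA : first terminal = 'c'
FIRST(S) = {c, e, f}
Count: 3

3


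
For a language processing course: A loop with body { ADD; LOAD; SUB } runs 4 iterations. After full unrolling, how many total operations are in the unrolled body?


Loop body operations: ADD, LOAD, SUB (3 ops per iteration)
Unrolling 4 iterations:
  Iteration 1: ADD, LOAD, SUB (3 ops)
  Iteration 2: ADD, LOAD, SUB (3 ops)
  Iteration 3: ADD, LOAD, SUB (3 ops)
  Iteration 4: ADD, LOAD, SUB (3 ops)
Total: 4 iterations * 3 ops/iter = 12 operations

12


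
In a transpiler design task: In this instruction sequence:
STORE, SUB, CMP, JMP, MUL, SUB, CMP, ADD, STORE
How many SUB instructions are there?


Scanning instruction sequence for SUB:
  Position 1: STORE
  Position 2: SUB <- MATCH
  Position 3: CMP
  Position 4: JMP
  Position 5: MUL
  Position 6: SUB <- MATCH
  Position 7: CMP
  Position 8: ADD
  Position 9: STORE
Matches at positions: [2, 6]
Total SUB count: 2

2


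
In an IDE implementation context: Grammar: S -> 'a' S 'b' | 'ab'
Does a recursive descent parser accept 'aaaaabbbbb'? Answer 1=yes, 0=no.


Grammar accepts strings of the form a^n b^n (n >= 1)
Word: 'aaaaabbbbb'
Counting: 5 a's and 5 b's
Check: 5 == 5? Yes
Derivation (S -> aSb applied 4 time(s), then S -> ab): S => aSb => aaSbb => aaaSbbb => aaaaSbbbb => aaaaabbbbb
Accepted

1


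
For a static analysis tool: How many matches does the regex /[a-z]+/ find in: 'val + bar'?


Pattern: /[a-z]+/ (identifiers)
Input: 'val + bar'
Scanning for matches:
  Match 1: 'val'
  Match 2: 'bar'
Total matches: 2

2


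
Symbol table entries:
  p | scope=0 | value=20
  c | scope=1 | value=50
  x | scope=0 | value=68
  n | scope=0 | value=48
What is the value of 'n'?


Searching symbol table for 'n':
  p | scope=0 | value=20
  c | scope=1 | value=50
  x | scope=0 | value=68
  n | scope=0 | value=48 <- MATCH
Found 'n' at scope 0 with value 48

48


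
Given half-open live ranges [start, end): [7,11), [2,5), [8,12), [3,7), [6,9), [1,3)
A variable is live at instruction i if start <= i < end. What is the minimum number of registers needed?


Live ranges:
  Var0: [7, 11)
  Var1: [2, 5)
  Var2: [8, 12)
  Var3: [3, 7)
  Var4: [6, 9)
  Var5: [1, 3)
Sweep-line events (position, delta, active):
  pos=1 start -> active=1
  pos=2 start -> active=2
  pos=3 end -> active=1
  pos=3 start -> active=2
  pos=5 end -> active=1
  pos=6 start -> active=2
  pos=7 end -> active=1
  pos=7 start -> active=2
  pos=8 start -> active=3
  pos=9 end -> active=2
  pos=11 end -> active=1
  pos=12 end -> active=0
Maximum simultaneous active: 3
Minimum registers needed: 3

3


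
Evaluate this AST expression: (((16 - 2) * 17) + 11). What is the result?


Expression: (((16 - 2) * 17) + 11)
Evaluating step by step:
  16 - 2 = 14
  14 * 17 = 238
  238 + 11 = 249
Result: 249

249


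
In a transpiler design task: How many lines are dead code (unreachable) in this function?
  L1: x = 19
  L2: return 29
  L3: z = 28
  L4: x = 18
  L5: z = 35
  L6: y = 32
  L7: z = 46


Analyzing control flow:
  L1: reachable (before return)
  L2: reachable (return statement)
  L3: DEAD (after return at L2)
  L4: DEAD (after return at L2)
  L5: DEAD (after return at L2)
  L6: DEAD (after return at L2)
  L7: DEAD (after return at L2)
Return at L2, total lines = 7
Dead lines: L3 through L7
Count: 5

5


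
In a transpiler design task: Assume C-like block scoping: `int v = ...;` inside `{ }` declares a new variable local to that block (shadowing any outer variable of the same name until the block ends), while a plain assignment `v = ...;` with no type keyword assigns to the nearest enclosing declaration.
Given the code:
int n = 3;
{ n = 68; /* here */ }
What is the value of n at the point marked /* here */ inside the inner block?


Analyzing scoping rules:
Outer scope: declares n = 3
Inner block: 'n = 68;' has no type keyword, so it is an assignment to the outer n (no shadowing)
Inside the block, after the assignment -> 68
Result: 68

68


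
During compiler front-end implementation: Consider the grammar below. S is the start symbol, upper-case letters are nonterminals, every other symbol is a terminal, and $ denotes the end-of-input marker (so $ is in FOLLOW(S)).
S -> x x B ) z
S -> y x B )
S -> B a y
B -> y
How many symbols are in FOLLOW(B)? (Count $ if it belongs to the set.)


S is the start symbol and does not occur in any rule body, so FOLLOW(S) = {$}.
Examining every occurrence of B in a rule body:
  S -> x x B ) z : B is followed by terminal ')' -> add ')'
  S -> y x B ) : B is followed by terminal ')' -> add ')' (already in the set)
  S -> B a y : B is followed by terminal 'a' -> add 'a'
  B -> y : B does not occur in the body -> contributes nothing
FOLLOW(B) = {), a}
Count: 2

2


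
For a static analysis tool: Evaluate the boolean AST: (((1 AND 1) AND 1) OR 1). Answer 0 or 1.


Step 1: Evaluate inner node
  1 AND 1 = 1
Step 2: Evaluate next node
  1 AND 1 = 1
Step 3: Evaluate root node
  1 OR 1 = 1

1


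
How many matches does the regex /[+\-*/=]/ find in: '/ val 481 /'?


Pattern: /[+\-*/=]/ (operators)
Input: '/ val 481 /'
Scanning for matches:
  Match 1: '/'
  Match 2: '/'
Total matches: 2

2


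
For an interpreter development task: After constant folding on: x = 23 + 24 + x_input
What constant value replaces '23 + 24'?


Identifying constant sub-expression:
  Original: x = 23 + 24 + x_input
  23 and 24 are both compile-time constants
  Evaluating: 23 + 24 = 47
  After folding: x = 47 + x_input

47


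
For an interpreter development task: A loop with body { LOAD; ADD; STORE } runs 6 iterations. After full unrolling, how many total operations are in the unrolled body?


Loop body operations: LOAD, ADD, STORE (3 ops per iteration)
Unrolling 6 iterations:
  Iteration 1: LOAD, ADD, STORE (3 ops)
  Iteration 2: LOAD, ADD, STORE (3 ops)
  Iteration 3: LOAD, ADD, STORE (3 ops)
  Iteration 4: LOAD, ADD, STORE (3 ops)
  Iteration 5: LOAD, ADD, STORE (3 ops)
  Iteration 6: LOAD, ADD, STORE (3 ops)
Total: 6 iterations * 3 ops/iter = 18 operations

18


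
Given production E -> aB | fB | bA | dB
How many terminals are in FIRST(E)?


Production: E -> aB | fB | bA | dB
Examining each alternative for leading terminals:
  E -> aB : first terminal = 'a'
  E -> fB : first terminal = 'f'
  E -> bA : first terminal = 'b'
  E -> dB : first terminal = 'd'
FIRST(E) = {a, b, d, f}
Count: 4

4


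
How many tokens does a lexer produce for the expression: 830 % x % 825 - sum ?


Scanning '830 % x % 825 - sum'
Token 1: '830' -> integer_literal
Token 2: '%' -> operator
Token 3: 'x' -> identifier
Token 4: '%' -> operator
Token 5: '825' -> integer_literal
Token 6: '-' -> operator
Token 7: 'sum' -> identifier
Total tokens: 7

7


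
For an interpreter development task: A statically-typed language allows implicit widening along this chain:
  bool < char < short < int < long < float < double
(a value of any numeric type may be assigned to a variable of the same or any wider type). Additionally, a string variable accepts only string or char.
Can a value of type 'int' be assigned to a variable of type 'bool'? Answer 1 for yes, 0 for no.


Target variable type: bool
Source value type: int
Numeric ranks: int=3, bool=0
Widening allowed iff rank(source) <= rank(target): 3 <= 0? No
Result: 0

0


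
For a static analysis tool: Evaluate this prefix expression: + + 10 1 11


Parsing prefix expression: + + 10 1 11
Step 1: Innermost operation '+ 10 1'
  10 + 1 = 11
Step 2: Outer operation '+ [11] 11'
  11 + 11 = 22

22


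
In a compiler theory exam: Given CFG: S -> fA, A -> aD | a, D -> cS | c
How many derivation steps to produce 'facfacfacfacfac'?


Grammar: S -> fA, A -> aD | a, D -> cS | c
Deriving 'facfacfacfacfac':
Step 1: S -> fA => fA
Step 2: A -> aD => faD
Step 3: D -> cS => facS
Step 4: S -> fA => facfA
Step 5: A -> aD => facfaD
Step 6: D -> cS => facfacS
Step 7: S -> fA => facfacfA
Step 8: A -> aD => facfacfaD
Step 9: D -> cS => facfacfacS
Step 10: S -> fA => facfacfacfA
Step 11: A -> aD => facfacfacfaD
Step 12: D -> cS => facfacfacfacS
Step 13: S -> fA => facfacfacfacfA
Step 14: A -> aD => facfacfacfacfaD
Step 15: D -> c => facfacfacfacfac
Total derivation steps: 15

15


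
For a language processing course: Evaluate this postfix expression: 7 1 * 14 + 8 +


Processing tokens left to right:
Push 7, Push 1
Pop 7 and 1, compute 7 * 1 = 7, push 7
Push 14
Pop 7 and 14, compute 7 + 14 = 21, push 21
Push 8
Pop 21 and 8, compute 21 + 8 = 29, push 29
Stack result: 29

29


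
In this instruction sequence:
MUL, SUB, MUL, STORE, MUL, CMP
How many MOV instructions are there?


Scanning instruction sequence for MOV:
  Position 1: MUL
  Position 2: SUB
  Position 3: MUL
  Position 4: STORE
  Position 5: MUL
  Position 6: CMP
Matches at positions: []
Total MOV count: 0

0


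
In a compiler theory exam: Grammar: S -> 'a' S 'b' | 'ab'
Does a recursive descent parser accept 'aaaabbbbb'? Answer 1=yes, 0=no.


Grammar accepts strings of the form a^n b^n (n >= 1)
Word: 'aaaabbbbb'
Counting: 4 a's and 5 b's
Check: 4 == 5? No
Mismatch: a-count != b-count
Rejected

0


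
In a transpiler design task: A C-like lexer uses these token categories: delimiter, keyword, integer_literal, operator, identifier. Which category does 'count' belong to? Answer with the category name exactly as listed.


Token: 'count'
Checking categories:
  identifier: YES
  integer_literal: no
  operator: no
  keyword: no
  delimiter: no
Category: identifier

identifier


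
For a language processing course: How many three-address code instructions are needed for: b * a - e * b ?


Expression: b * a - e * b
Generating three-address code (respecting * over +/- precedence):
  Instruction 1: t1 = b * a
  Instruction 2: t2 = e * b
  Instruction 3: t3 = t1 - t2
Total instructions: 3

3


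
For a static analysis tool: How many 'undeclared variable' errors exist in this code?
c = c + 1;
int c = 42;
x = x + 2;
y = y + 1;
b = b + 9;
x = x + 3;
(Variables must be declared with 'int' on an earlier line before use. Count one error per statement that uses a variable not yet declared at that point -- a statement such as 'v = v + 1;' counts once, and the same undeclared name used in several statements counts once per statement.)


Scanning code line by line:
  Line 1: use 'c' -> ERROR (undeclared)
  Line 2: declare 'c' -> declared = ['c']
  Line 3: use 'x' -> ERROR (undeclared)
  Line 4: use 'y' -> ERROR (undeclared)
  Line 5: use 'b' -> ERROR (undeclared)
  Line 6: use 'x' -> ERROR (undeclared)
Total undeclared variable errors: 5

5


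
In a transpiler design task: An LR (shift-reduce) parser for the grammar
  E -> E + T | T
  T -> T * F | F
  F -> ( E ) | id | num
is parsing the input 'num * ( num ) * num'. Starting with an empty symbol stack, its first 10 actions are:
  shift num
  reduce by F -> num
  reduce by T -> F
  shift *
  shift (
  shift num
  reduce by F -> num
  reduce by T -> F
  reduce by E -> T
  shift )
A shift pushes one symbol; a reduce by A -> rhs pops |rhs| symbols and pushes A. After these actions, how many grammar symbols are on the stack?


Tracking the symbol stack through each action:
  Action 1: shift 'num' : push -> stack = [num] (size 1)
  Action 2: reduce by F -> num : pop 1, push F -> stack = [F] (size 1)
  Action 3: reduce by T -> F : pop 1, push T -> stack = [T] (size 1)
  Action 4: shift '*' : push -> stack = [T, *] (size 2)
  Action 5: shift '(' : push -> stack = [T, *, (] (size 3)
  Action 6: shift 'num' : push -> stack = [T, *, (, num] (size 4)
  Action 7: reduce by F -> num : pop 1, push F -> stack = [T, *, (, F] (size 4)
  Action 8: reduce by T -> F : pop 1, push T -> stack = [T, *, (, T] (size 4)
  Action 9: reduce by E -> T : pop 1, push E -> stack = [T, *, (, E] (size 4)
  Action 10: shift ')' : push -> stack = [T, *, (, E, )] (size 5)
Final stack size: 5

5


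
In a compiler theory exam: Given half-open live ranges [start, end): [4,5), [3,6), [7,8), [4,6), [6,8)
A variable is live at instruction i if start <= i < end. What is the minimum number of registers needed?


Live ranges:
  Var0: [4, 5)
  Var1: [3, 6)
  Var2: [7, 8)
  Var3: [4, 6)
  Var4: [6, 8)
Sweep-line events (position, delta, active):
  pos=3 start -> active=1
  pos=4 start -> active=2
  pos=4 start -> active=3
  pos=5 end -> active=2
  pos=6 end -> active=1
  pos=6 end -> active=0
  pos=6 start -> active=1
  pos=7 start -> active=2
  pos=8 end -> active=1
  pos=8 end -> active=0
Maximum simultaneous active: 3
Minimum registers needed: 3

3


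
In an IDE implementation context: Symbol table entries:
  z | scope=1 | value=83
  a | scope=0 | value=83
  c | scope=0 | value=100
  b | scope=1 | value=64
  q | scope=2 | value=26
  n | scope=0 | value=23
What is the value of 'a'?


Searching symbol table for 'a':
  z | scope=1 | value=83
  a | scope=0 | value=83 <- MATCH
  c | scope=0 | value=100
  b | scope=1 | value=64
  q | scope=2 | value=26
  n | scope=0 | value=23
Found 'a' at scope 0 with value 83

83


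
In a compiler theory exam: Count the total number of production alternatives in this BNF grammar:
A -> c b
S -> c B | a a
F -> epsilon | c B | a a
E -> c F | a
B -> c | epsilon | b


Counting alternatives per rule:
  A: 1 alternative(s)
  S: 2 alternative(s)
  F: 3 alternative(s)
  E: 2 alternative(s)
  B: 3 alternative(s)
Sum: 1 + 2 + 3 + 2 + 3 = 11

11


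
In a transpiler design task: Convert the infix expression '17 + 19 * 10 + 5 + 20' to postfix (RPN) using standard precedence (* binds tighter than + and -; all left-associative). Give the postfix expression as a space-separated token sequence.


Applying the shunting-yard algorithm:
  Operand 17 -> output
  Push '+' onto operator stack -> op-stack: [+]
  Operand 19 -> output
  Push '*' onto operator stack -> op-stack: [+, *]
  Operand 10 -> output
  See '+' (prec 1); top '*' (prec 2) >= it -> pop '*' to output
  See '+' (prec 1); top '+' (prec 1) >= it -> pop '+' to output
  Push '+' onto operator stack -> op-stack: [+]
  Operand 5 -> output
  See '+' (prec 1); top '+' (prec 1) >= it -> pop '+' to output
  Push '+' onto operator stack -> op-stack: [+]
  Operand 20 -> output
  End of input: pop '+' to output
Postfix result: 17 19 10 * + 5 + 20 +

17 19 10 * + 5 + 20 +


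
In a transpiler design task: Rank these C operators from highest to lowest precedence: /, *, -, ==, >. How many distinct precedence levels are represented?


Looking up precedence for each operator:
  / -> precedence 6
  * -> precedence 6
  - -> precedence 5
  == -> precedence 3
  > -> precedence 4
Sorted highest to lowest: /, *, -, >, ==
Distinct precedence values: [6, 5, 4, 3]
Number of distinct levels: 4

4


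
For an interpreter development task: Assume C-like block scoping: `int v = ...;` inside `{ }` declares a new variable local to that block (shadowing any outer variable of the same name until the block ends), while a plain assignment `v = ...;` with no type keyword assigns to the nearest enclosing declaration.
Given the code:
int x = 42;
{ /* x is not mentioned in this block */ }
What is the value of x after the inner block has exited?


Analyzing scoping rules:
Outer scope: declares x = 42
Inner block: x is neither redeclared nor assigned -> unchanged
After the block -> 42
Result: 42

42


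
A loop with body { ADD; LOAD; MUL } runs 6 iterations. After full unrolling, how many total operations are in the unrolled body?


Loop body operations: ADD, LOAD, MUL (3 ops per iteration)
Unrolling 6 iterations:
  Iteration 1: ADD, LOAD, MUL (3 ops)
  Iteration 2: ADD, LOAD, MUL (3 ops)
  Iteration 3: ADD, LOAD, MUL (3 ops)
  Iteration 4: ADD, LOAD, MUL (3 ops)
  Iteration 5: ADD, LOAD, MUL (3 ops)
  Iteration 6: ADD, LOAD, MUL (3 ops)
Total: 6 iterations * 3 ops/iter = 18 operations

18


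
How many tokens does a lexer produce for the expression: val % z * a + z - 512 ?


Scanning 'val % z * a + z - 512'
Token 1: 'val' -> identifier
Token 2: '%' -> operator
Token 3: 'z' -> identifier
Token 4: '*' -> operator
Token 5: 'a' -> identifier
Token 6: '+' -> operator
Token 7: 'z' -> identifier
Token 8: '-' -> operator
Token 9: '512' -> integer_literal
Total tokens: 9

9


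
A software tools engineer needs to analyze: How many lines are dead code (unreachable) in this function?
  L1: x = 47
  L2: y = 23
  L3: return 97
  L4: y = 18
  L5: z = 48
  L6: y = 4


Analyzing control flow:
  L1: reachable (before return)
  L2: reachable (before return)
  L3: reachable (return statement)
  L4: DEAD (after return at L3)
  L5: DEAD (after return at L3)
  L6: DEAD (after return at L3)
Return at L3, total lines = 6
Dead lines: L4 through L6
Count: 3

3


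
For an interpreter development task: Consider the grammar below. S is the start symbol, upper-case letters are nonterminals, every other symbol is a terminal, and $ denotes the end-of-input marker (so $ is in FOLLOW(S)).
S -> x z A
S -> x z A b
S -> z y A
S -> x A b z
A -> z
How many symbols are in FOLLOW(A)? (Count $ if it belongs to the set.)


S is the start symbol and does not occur in any rule body, so FOLLOW(S) = {$}.
Examining every occurrence of A in a rule body:
  S -> x z A : A is at the right end -> add FOLLOW(S) = {$}
  S -> x z A b : A is followed by terminal 'b' -> add 'b'
  S -> z y A : A is at the right end -> add FOLLOW(S) = {$} (already in the set)
  S -> x A b z : A is followed by terminal 'b' -> add 'b' (already in the set)
  A -> z : A does not occur in the body -> contributes nothing
FOLLOW(A) = {b, $}
Count: 2

2


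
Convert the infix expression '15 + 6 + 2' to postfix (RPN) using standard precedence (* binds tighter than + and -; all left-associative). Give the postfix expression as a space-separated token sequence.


Applying the shunting-yard algorithm:
  Operand 15 -> output
  Push '+' onto operator stack -> op-stack: [+]
  Operand 6 -> output
  See '+' (prec 1); top '+' (prec 1) >= it -> pop '+' to output
  Push '+' onto operator stack -> op-stack: [+]
  Operand 2 -> output
  End of input: pop '+' to output
Postfix result: 15 6 + 2 +

15 6 + 2 +


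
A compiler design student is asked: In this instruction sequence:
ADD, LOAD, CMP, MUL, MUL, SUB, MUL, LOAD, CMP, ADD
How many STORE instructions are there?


Scanning instruction sequence for STORE:
  Position 1: ADD
  Position 2: LOAD
  Position 3: CMP
  Position 4: MUL
  Position 5: MUL
  Position 6: SUB
  Position 7: MUL
  Position 8: LOAD
  Position 9: CMP
  Position 10: ADD
Matches at positions: []
Total STORE count: 0

0


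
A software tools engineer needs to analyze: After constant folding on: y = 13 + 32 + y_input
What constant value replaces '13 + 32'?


Identifying constant sub-expression:
  Original: y = 13 + 32 + y_input
  13 and 32 are both compile-time constants
  Evaluating: 13 + 32 = 45
  After folding: y = 45 + y_input

45


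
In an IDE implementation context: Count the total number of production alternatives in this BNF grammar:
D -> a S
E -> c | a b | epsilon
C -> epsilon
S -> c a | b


Counting alternatives per rule:
  D: 1 alternative(s)
  E: 3 alternative(s)
  C: 1 alternative(s)
  S: 2 alternative(s)
Sum: 1 + 3 + 1 + 2 = 7

7


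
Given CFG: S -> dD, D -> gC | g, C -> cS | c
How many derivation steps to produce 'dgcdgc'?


Grammar: S -> dD, D -> gC | g, C -> cS | c
Deriving 'dgcdgc':
Step 1: S -> dD => dD
Step 2: D -> gC => dgC
Step 3: C -> cS => dgcS
Step 4: S -> dD => dgcdD
Step 5: D -> gC => dgcdgC
Step 6: C -> c => dgcdgc
Total derivation steps: 6

6


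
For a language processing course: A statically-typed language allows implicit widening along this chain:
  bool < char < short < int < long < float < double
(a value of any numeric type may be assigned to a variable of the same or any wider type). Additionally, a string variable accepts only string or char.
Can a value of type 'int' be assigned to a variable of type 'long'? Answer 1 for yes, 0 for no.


Target variable type: long
Source value type: int
Numeric ranks: int=3, long=4
Widening allowed iff rank(source) <= rank(target): 3 <= 4? Yes
Result: 1

1


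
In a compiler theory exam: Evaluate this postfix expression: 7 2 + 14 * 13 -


Processing tokens left to right:
Push 7, Push 2
Pop 7 and 2, compute 7 + 2 = 9, push 9
Push 14
Pop 9 and 14, compute 9 * 14 = 126, push 126
Push 13
Pop 126 and 13, compute 126 - 13 = 113, push 113
Stack result: 113

113


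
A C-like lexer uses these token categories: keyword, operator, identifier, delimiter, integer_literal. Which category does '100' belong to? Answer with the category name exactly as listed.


Token: '100'
Checking categories:
  identifier: no
  integer_literal: YES
  operator: no
  keyword: no
  delimiter: no
Category: integer_literal

integer_literal


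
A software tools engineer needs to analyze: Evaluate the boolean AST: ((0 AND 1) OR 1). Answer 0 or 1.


Step 1: Evaluate inner node
  0 AND 1 = 0
Step 2: Evaluate root node
  0 OR 1 = 1

1


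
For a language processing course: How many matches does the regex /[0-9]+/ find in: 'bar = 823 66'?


Pattern: /[0-9]+/ (int literals)
Input: 'bar = 823 66'
Scanning for matches:
  Match 1: '823'
  Match 2: '66'
Total matches: 2

2


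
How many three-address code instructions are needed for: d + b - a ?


Expression: d + b - a
Generating three-address code (respecting * over +/- precedence):
  Instruction 1: t1 = d + b
  Instruction 2: t2 = t1 - a
Total instructions: 2

2


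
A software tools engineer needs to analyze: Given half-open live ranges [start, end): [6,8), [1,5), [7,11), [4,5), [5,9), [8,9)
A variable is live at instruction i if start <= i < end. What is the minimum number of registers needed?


Live ranges:
  Var0: [6, 8)
  Var1: [1, 5)
  Var2: [7, 11)
  Var3: [4, 5)
  Var4: [5, 9)
  Var5: [8, 9)
Sweep-line events (position, delta, active):
  pos=1 start -> active=1
  pos=4 start -> active=2
  pos=5 end -> active=1
  pos=5 end -> active=0
  pos=5 start -> active=1
  pos=6 start -> active=2
  pos=7 start -> active=3
  pos=8 end -> active=2
  pos=8 start -> active=3
  pos=9 end -> active=2
  pos=9 end -> active=1
  pos=11 end -> active=0
Maximum simultaneous active: 3
Minimum registers needed: 3

3
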